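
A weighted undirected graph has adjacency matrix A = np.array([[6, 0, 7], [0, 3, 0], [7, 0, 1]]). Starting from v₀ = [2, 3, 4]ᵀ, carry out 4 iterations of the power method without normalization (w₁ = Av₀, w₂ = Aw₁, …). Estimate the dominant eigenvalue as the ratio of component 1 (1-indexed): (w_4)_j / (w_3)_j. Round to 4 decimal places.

10.6754

w1 = Av₀ = (40, 9, 18)
w2 = Aw1 = (366, 27, 298)
w3 = Aw2 = (4282, 81, 2860)
w4 = Aw3 = (45712, 243, 32834)
Ratio at component: 45712 / 4282 = 10.6754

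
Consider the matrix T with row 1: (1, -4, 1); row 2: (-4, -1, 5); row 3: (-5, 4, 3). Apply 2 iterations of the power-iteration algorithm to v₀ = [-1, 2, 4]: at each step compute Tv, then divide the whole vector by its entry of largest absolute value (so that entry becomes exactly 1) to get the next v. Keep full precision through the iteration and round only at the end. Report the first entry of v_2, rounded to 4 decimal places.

-0.3617

Tv0 = (-5.00000, 22.00000, 25.00000); divide by 25.00000 → v1 = (-0.20000, 0.88000, 1.00000)
Tv1 = (-2.72000, 4.92000, 7.52000); divide by 7.52000 → v2 = (-0.36170, 0.65426, 1.00000)
Requested entry of v2: -68/188 = -0.3617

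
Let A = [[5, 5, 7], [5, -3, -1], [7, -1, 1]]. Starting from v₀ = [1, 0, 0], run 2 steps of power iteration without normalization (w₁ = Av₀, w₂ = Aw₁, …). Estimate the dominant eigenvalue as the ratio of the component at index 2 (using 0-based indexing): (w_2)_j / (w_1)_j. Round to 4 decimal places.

w1 = Av₀ = (5·1 + 5·0 + 7·0; 5·1 + (-3)·0 + (-1)·0; 7·1 + (-1)·0 + 1·0) = (5, 5, 7)
w2 = Aw1 = (5·5 + 5·5 + 7·7; 5·5 + (-3)·5 + (-1)·7; 7·5 + (-1)·5 + 1·7) = (99, 3, 37)
Ratio at component: 37 / 7 = 5.2857

5.2857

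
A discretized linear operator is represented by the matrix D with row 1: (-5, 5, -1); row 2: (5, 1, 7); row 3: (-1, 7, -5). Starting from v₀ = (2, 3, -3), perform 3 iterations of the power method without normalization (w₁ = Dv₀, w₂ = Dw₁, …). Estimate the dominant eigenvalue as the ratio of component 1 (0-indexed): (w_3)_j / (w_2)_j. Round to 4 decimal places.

λ ≈ -7.1778

w1 = Dv₀ = (8, -8, 34)
w2 = Dw1 = (-114, 270, -234)
w3 = Dw2 = (2154, -1938, 3174)
Ratio at component: -1938 / 270 = -7.1778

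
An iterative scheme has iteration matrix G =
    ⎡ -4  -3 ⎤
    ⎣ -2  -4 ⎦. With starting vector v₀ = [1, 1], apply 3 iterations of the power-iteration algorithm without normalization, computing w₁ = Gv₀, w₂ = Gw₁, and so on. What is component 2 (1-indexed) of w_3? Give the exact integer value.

w1 = Gv₀ = (-7, -6)
w2 = Gw1 = (46, 38)
w3 = Gw2 = (-298, -244)
The requested component of w3 is -244.

-244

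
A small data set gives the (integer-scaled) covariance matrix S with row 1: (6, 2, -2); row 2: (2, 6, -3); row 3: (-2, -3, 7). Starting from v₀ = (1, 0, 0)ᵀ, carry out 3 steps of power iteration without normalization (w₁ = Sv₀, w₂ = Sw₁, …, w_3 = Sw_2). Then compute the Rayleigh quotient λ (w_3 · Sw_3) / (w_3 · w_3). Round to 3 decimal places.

w1 = Sv₀ = (6·1 + 2·0 + (-2)·0; 2·1 + 6·0 + (-3)·0; (-2)·1 + (-3)·0 + 7·0) = (6, 2, -2)
w2 = Sw1 = (6·6 + 2·2 + (-2)·(-2); 2·6 + 6·2 + (-3)·(-2); (-2)·6 + (-3)·2 + 7·(-2)) = (44, 30, -32)
w3 = Sw2 = (388, 364, -402)
Sw3 = (3860, 4166, -4682)
w3·Sw3 = 388·3860 + 364·4166 + (-402)·(-4682) = 4896268; w3·w3 = 388·388 + 364·364 + (-402)·(-402) = 444644
λ ≈ 4896268/444644 = 11.012

11.012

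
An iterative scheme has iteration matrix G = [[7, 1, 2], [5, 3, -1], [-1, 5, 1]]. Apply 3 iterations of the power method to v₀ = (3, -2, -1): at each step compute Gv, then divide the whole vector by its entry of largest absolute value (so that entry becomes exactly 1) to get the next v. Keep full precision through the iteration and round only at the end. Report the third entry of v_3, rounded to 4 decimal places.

Gv0 = (17.00000, 10.00000, -14.00000); divide by 17.00000 → v1 = (1.00000, 0.58824, -0.82353)
Gv1 = (5.94118, 7.58824, 1.11765); divide by 7.58824 → v2 = (0.78295, 1.00000, 0.14729)
Gv2 = (6.77519, 6.76744, 4.36434); divide by 6.77519 → v3 = (1.00000, 0.99886, 0.64416)
Requested entry of v3: 563/874 = 0.6442

0.6442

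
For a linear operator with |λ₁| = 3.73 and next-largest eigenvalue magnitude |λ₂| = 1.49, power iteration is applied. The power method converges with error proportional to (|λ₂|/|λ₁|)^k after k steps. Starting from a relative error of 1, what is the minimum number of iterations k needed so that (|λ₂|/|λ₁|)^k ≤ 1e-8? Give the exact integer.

|λ₂/λ₁| = 1.49/3.73 = 0.39946
Need k ≥ ln(1e-8) / ln(0.39946) = -18.4207 / -0.9176 ≈ 20.074
Smallest integer k satisfying the bound: 21

21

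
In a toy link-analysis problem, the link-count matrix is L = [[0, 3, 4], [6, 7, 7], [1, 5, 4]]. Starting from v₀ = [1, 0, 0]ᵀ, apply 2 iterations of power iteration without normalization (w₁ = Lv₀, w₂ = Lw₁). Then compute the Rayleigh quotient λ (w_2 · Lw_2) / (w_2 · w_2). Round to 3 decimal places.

13.577

w1 = Lv₀ = (0·1 + 3·0 + 4·0; 6·1 + 7·0 + 7·0; 1·1 + 5·0 + 4·0) = (0, 6, 1)
w2 = Lw1 = (0·0 + 3·6 + 4·1; 6·0 + 7·6 + 7·1; 1·0 + 5·6 + 4·1) = (22, 49, 34)
Lw2 = (283, 713, 403)
w2·Lw2 = 22·283 + 49·713 + 34·403 = 54865; w2·w2 = 22·22 + 49·49 + 34·34 = 4041
λ ≈ 54865/4041 = 13.577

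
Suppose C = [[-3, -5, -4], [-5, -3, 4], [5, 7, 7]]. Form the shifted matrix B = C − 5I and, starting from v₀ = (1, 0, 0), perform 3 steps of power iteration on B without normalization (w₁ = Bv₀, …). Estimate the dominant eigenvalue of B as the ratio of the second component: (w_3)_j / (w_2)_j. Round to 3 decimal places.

μ ≈ -14.050

B = C − 5I has rows (-8, -5, -4); (-5, -8, 4); (5, 7, 2)
w1 = Bv₀ = (-8, -5, 5)
w2 = Bw1 = (69, 100, -65)
w3 = Bw2 = (-792, -1405, 915)
Ratio: -1405/100 = -14.050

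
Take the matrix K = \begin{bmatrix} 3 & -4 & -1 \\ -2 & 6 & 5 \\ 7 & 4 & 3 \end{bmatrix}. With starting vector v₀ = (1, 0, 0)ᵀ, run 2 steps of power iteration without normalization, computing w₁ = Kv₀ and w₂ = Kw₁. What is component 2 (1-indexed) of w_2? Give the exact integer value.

w1 = Kv₀ = (3·1 + (-4)·0 + (-1)·0; (-2)·1 + 6·0 + 5·0; 7·1 + 4·0 + 3·0) = (3, -2, 7)
w2 = Kw1 = (3·3 + (-4)·(-2) + (-1)·7; (-2)·3 + 6·(-2) + 5·7; 7·3 + 4·(-2) + 3·7) = (10, 17, 34)
The requested component of w2 is 17.

17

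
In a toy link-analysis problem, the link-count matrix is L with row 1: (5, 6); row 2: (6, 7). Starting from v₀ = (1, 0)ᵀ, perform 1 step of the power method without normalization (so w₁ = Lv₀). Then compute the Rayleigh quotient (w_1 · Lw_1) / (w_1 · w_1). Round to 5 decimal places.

w1 = Lv₀ = (5, 6)
Lw1 = (61, 72)
w1·Lw1 = 5·61 + 6·72 = 737; w1·w1 = 5·5 + 6·6 = 61
λ ≈ 737/61 = 12.08197

12.08197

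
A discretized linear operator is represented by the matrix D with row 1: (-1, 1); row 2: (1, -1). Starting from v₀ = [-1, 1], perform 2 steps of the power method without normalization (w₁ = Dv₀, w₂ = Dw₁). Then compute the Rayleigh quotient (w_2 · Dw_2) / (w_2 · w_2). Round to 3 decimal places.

w1 = Dv₀ = (2, -2)
w2 = Dw1 = (-4, 4)
Dw2 = (8, -8)
w2·Dw2 = (-4)·8 + 4·(-8) = -64; w2·w2 = (-4)·(-4) + 4·4 = 32
λ ≈ -64/32 = -2.000

λ ≈ -2.000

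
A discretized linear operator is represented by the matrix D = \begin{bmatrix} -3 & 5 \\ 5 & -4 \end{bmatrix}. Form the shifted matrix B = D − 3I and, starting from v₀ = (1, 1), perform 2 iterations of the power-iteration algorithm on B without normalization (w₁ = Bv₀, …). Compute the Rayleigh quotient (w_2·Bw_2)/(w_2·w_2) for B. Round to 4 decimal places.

B = D − 3I has rows (-6, 5); (5, -7)
w1 = Bv₀ = (-1, -2)
w2 = Bw1 = (-4, 9)
Bw2 = (69, -83)
w2·Bw2 = -1023; w2·w2 = 97; μ ≈ -1023/97 = -10.5464

μ ≈ -10.5464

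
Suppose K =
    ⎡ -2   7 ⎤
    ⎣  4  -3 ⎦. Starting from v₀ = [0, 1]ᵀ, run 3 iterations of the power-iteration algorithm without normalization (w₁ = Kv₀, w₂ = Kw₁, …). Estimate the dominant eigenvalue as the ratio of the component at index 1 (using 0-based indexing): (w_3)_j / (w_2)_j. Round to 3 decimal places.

λ ≈ -6.784

w1 = Kv₀ = (7, -3)
w2 = Kw1 = (-35, 37)
w3 = Kw2 = (329, -251)
Ratio at component: -251 / 37 = -6.784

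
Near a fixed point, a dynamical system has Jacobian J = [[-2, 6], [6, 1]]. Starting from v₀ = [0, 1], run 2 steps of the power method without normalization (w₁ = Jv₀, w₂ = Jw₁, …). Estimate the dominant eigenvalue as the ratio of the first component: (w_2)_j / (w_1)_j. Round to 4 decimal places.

-1.0000

w1 = Jv₀ = (6, 1)
w2 = Jw1 = (-6, 37)
Ratio at component: -6 / 6 = -1.0000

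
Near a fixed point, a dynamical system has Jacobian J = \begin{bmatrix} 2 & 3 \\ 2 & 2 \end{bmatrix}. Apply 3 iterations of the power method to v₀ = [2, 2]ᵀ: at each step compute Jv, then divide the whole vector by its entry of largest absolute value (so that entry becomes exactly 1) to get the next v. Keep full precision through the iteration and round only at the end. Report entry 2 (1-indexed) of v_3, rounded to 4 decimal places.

Jv0 = (10.00000, 8.00000); divide by 10.00000 → v1 = (1.00000, 0.80000)
Jv1 = (4.40000, 3.60000); divide by 4.40000 → v2 = (1.00000, 0.81818)
Jv2 = (4.45455, 3.63636); divide by 4.45455 → v3 = (1.00000, 0.81633)
Requested entry of v3: 160/196 = 0.8163

0.8163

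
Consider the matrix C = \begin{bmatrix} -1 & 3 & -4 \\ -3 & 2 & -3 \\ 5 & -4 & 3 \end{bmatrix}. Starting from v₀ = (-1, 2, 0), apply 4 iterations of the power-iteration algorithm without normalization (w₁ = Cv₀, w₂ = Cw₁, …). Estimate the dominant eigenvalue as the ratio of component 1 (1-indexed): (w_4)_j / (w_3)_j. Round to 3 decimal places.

λ ≈ -4.405

w1 = Cv₀ = (7, 7, -13)
w2 = Cw1 = (66, 32, -32)
w3 = Cw2 = (158, -38, 106)
w4 = Cw3 = (-696, -868, 1260)
Ratio at component: -696 / 158 = -4.405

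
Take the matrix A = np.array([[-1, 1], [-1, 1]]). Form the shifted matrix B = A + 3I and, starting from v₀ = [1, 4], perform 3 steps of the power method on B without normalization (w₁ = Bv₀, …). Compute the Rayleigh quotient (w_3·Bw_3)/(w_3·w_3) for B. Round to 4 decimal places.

3.5077

B = A + 3I has rows (2, 1); (-1, 4)
w1 = Bv₀ = (6, 15)
w2 = Bw1 = (27, 54)
w3 = Bw2 = (108, 189)
Bw3 = (405, 648)
w3·Bw3 = 166212; w3·w3 = 47385; μ ≈ 166212/47385 = 3.5077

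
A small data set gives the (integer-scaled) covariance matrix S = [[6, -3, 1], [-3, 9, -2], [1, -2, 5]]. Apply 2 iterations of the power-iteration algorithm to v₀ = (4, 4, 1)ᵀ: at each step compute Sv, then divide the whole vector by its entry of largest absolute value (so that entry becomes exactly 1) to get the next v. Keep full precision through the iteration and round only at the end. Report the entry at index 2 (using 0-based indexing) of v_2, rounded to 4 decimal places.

-0.1656

Sv0 = (13.00000, 22.00000, 1.00000); divide by 22.00000 → v1 = (0.59091, 1.00000, 0.04545)
Sv1 = (0.59091, 7.13636, -1.18182); divide by 7.13636 → v2 = (0.08280, 1.00000, -0.16561)
Requested entry of v2: -26/157 = -0.1656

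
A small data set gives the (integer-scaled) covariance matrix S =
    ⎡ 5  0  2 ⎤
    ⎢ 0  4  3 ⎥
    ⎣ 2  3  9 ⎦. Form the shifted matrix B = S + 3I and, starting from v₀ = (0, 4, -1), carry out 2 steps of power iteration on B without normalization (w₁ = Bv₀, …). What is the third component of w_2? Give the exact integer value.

B = S + 3I has rows (8, 0, 2); (0, 7, 3); (2, 3, 12)
w1 = Bv₀ = (-2, 25, 0)
w2 = Bw1 = (-16, 175, 71)
Requested component of w2: 71

71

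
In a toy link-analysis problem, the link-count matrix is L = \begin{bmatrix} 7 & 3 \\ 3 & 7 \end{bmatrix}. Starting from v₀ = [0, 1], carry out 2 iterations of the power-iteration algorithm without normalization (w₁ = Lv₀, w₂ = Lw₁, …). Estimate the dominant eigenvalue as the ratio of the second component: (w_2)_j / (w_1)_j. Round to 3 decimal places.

w1 = Lv₀ = (3, 7)
w2 = Lw1 = (42, 58)
Ratio at component: 58 / 7 = 8.286

λ ≈ 8.286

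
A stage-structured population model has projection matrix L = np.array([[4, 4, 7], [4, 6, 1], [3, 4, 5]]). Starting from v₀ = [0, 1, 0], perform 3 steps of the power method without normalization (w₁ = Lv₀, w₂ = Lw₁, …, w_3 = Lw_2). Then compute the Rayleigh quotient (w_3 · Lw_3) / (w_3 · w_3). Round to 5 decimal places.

λ ≈ 12.51544

w1 = Lv₀ = (4·0 + 4·1 + 7·0; 4·0 + 6·1 + 1·0; 3·0 + 4·1 + 5·0) = (4, 6, 4)
w2 = Lw1 = (4·4 + 4·6 + 7·4; 4·4 + 6·6 + 1·4; 3·4 + 4·6 + 5·4) = (68, 56, 56)
w3 = Lw2 = (888, 664, 708)
Lw3 = (11164, 8244, 8860)
w3·Lw3 = 888·11164 + 664·8244 + 708·8860 = 21660528; w3·w3 = 888·888 + 664·664 + 708·708 = 1730704
λ ≈ 21660528/1730704 = 12.51544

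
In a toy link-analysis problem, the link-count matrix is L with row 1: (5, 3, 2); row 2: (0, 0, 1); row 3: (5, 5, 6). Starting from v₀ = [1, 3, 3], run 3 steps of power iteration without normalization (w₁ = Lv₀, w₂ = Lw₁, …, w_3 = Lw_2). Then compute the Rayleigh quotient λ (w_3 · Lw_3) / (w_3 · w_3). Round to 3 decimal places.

9.262

w1 = Lv₀ = (5·1 + 3·3 + 2·3; 0·1 + 0·3 + 1·3; 5·1 + 5·3 + 6·3) = (20, 3, 38)
w2 = Lw1 = (5·20 + 3·3 + 2·38; 0·20 + 0·3 + 1·38; 5·20 + 5·3 + 6·38) = (185, 38, 343)
w3 = Lw2 = (1725, 343, 3173)
Lw3 = (16000, 3173, 29378)
w3·Lw3 = 1725·16000 + 343·3173 + 3173·29378 = 121904733; w3·w3 = 1725·1725 + 343·343 + 3173·3173 = 13161203
λ ≈ 121904733/13161203 = 9.262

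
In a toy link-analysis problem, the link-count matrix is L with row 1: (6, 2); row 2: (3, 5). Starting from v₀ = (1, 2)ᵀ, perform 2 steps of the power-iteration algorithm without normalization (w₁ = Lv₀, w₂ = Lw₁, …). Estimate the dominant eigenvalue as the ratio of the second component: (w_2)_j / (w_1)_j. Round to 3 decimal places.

w1 = Lv₀ = (10, 13)
w2 = Lw1 = (86, 95)
Ratio at component: 95 / 13 = 7.308

7.308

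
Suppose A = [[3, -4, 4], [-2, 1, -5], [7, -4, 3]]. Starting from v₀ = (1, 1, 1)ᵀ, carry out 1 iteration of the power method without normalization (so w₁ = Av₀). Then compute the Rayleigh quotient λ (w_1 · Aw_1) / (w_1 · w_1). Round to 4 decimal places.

9.8889

w1 = Av₀ = (3, -6, 6)
Aw1 = (57, -42, 63)
w1·Aw1 = 3·57 + (-6)·(-42) + 6·63 = 801; w1·w1 = 3·3 + (-6)·(-6) + 6·6 = 81
λ ≈ 801/81 = 9.8889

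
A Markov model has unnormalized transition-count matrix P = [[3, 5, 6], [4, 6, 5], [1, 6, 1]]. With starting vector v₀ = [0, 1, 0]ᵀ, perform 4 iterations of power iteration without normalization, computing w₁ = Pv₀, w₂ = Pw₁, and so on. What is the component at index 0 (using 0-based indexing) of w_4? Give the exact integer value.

w1 = Pv₀ = (3·0 + 5·1 + 6·0; 4·0 + 6·1 + 5·0; 1·0 + 6·1 + 1·0) = (5, 6, 6)
w2 = Pw1 = (3·5 + 5·6 + 6·6; 4·5 + 6·6 + 5·6; 1·5 + 6·6 + 1·6) = (81, 86, 47)
w3 = Pw2 = (955, 1075, 644)
w4 = Pw3 = (12104, 13490, 8049)
The requested component of w4 is 12104.

12104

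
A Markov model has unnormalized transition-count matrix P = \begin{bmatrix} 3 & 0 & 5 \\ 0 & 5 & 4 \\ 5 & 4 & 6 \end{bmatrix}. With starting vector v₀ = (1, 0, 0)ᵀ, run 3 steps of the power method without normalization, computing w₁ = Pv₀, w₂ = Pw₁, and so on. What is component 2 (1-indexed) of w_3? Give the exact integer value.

280

w1 = Pv₀ = (3·1 + 0·0 + 5·0; 0·1 + 5·0 + 4·0; 5·1 + 4·0 + 6·0) = (3, 0, 5)
w2 = Pw1 = (3·3 + 0·0 + 5·5; 0·3 + 5·0 + 4·5; 5·3 + 4·0 + 6·5) = (34, 20, 45)
w3 = Pw2 = (327, 280, 520)
The requested component of w3 is 280.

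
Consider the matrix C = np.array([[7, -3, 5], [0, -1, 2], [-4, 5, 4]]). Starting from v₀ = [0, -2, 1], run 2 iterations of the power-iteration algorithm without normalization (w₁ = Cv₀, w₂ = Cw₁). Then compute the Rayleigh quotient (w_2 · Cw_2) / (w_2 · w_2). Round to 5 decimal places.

w1 = Cv₀ = (7·0 + (-3)·(-2) + 5·1; 0·0 + (-1)·(-2) + 2·1; (-4)·0 + 5·(-2) + 4·1) = (11, 4, -6)
w2 = Cw1 = (7·11 + (-3)·4 + 5·(-6); 0·11 + (-1)·4 + 2·(-6); (-4)·11 + 5·4 + 4·(-6)) = (35, -16, -48)
Cw2 = (53, -80, -412)
w2·Cw2 = 35·53 + (-16)·(-80) + (-48)·(-412) = 22911; w2·w2 = 35·35 + (-16)·(-16) + (-48)·(-48) = 3785
λ ≈ 22911/3785 = 6.05310

6.05310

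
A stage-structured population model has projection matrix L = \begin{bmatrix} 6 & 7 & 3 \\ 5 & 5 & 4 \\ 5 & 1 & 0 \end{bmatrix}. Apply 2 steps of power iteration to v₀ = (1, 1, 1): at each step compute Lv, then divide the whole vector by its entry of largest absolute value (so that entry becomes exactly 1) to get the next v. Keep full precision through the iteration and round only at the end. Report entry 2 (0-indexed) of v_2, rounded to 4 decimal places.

0.4434

Lv0 = (16.00000, 14.00000, 6.00000); divide by 16.00000 → v1 = (1.00000, 0.87500, 0.37500)
Lv1 = (13.25000, 10.87500, 5.87500); divide by 13.25000 → v2 = (1.00000, 0.82075, 0.44340)
Requested entry of v2: 94/212 = 0.4434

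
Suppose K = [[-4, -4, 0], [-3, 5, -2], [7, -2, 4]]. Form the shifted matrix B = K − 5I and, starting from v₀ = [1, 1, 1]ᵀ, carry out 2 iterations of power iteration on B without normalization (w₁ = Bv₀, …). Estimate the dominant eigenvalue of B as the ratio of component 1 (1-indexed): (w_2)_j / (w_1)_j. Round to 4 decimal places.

B = K − 5I has rows (-9, -4, 0); (-3, 0, -2); (7, -2, -1)
w1 = Bv₀ = (-13, -5, 4)
w2 = Bw1 = (137, 31, -85)
Ratio: 137/-13 = -10.5385

μ ≈ -10.5385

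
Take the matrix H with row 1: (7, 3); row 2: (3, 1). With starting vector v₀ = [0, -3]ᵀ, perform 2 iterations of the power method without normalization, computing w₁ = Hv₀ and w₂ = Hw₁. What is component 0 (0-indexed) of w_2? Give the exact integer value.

w1 = Hv₀ = (7·0 + 3·(-3); 3·0 + 1·(-3)) = (-9, -3)
w2 = Hw1 = (7·(-9) + 3·(-3); 3·(-9) + 1·(-3)) = (-72, -30)
The requested component of w2 is -72.

-72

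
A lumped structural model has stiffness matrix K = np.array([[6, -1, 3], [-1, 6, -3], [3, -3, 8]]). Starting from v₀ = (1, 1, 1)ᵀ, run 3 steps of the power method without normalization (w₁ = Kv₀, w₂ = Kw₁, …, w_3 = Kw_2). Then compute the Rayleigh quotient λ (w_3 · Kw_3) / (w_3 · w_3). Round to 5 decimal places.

λ ≈ 11.62980

w1 = Kv₀ = (8, 2, 8)
w2 = Kw1 = (70, -20, 82)
w3 = Kw2 = (686, -436, 926)
Kw3 = (7330, -6080, 10774)
w3·Kw3 = 686·7330 + (-436)·(-6080) + 926·10774 = 17655984; w3·w3 = 686·686 + (-436)·(-436) + 926·926 = 1518168
λ ≈ 17655984/1518168 = 11.62980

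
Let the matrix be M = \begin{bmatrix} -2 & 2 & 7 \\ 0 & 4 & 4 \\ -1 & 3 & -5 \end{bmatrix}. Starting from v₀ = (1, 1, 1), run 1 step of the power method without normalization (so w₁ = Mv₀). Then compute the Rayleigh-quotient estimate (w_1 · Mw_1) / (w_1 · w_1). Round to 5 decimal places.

w1 = Mv₀ = ((-2)·1 + 2·1 + 7·1; 0·1 + 4·1 + 4·1; (-1)·1 + 3·1 + (-5)·1) = (7, 8, -3)
Mw1 = (-19, 20, 32)
w1·Mw1 = 7·(-19) + 8·20 + (-3)·32 = -69; w1·w1 = 7·7 + 8·8 + (-3)·(-3) = 122
λ ≈ -69/122 = -0.56557

λ ≈ -0.56557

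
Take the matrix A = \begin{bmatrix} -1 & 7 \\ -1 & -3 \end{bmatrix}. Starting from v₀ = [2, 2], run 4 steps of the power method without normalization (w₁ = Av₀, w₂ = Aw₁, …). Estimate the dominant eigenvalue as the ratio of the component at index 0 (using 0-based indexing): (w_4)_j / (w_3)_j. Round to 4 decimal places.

λ ≈ 0.4737

w1 = Av₀ = ((-1)·2 + 7·2; (-1)·2 + (-3)·2) = (12, -8)
w2 = Aw1 = ((-1)·12 + 7·(-8); (-1)·12 + (-3)·(-8)) = (-68, 12)
w3 = Aw2 = (152, 32)
w4 = Aw3 = (72, -248)
Ratio at component: 72 / 152 = 0.4737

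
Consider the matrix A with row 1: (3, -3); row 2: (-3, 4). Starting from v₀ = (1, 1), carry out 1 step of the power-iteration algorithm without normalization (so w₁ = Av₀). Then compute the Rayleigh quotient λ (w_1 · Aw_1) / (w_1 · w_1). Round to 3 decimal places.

λ ≈ 4.000

w1 = Av₀ = (3·1 + (-3)·1; (-3)·1 + 4·1) = (0, 1)
Aw1 = (-3, 4)
w1·Aw1 = 0·(-3) + 1·4 = 4; w1·w1 = 0·0 + 1·1 = 1
λ ≈ 4/1 = 4.000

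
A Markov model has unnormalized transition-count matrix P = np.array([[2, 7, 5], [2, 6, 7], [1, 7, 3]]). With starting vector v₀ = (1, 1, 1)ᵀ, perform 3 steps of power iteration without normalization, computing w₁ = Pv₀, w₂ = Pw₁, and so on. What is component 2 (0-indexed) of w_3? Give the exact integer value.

2009

w1 = Pv₀ = (14, 15, 11)
w2 = Pw1 = (188, 195, 152)
w3 = Pw2 = (2501, 2610, 2009)
The requested component of w3 is 2009.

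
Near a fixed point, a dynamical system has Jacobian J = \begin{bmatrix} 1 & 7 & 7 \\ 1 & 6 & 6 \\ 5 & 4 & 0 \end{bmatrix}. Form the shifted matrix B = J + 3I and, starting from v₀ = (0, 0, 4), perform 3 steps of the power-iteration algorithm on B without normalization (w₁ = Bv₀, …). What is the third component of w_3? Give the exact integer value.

3900

B = J + 3I has rows (4, 7, 7); (1, 9, 6); (5, 4, 3)
w1 = Bv₀ = (28, 24, 12)
w2 = Bw1 = (364, 316, 272)
w3 = Bw2 = (5572, 4840, 3900)
Requested component of w3: 3900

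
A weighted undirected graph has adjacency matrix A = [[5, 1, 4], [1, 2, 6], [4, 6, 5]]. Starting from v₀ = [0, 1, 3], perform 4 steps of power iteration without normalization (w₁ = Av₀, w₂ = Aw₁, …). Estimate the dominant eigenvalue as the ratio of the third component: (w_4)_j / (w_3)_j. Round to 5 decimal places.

λ ≈ 11.90973

w1 = Av₀ = (5·0 + 1·1 + 4·3; 1·0 + 2·1 + 6·3; 4·0 + 6·1 + 5·3) = (13, 20, 21)
w2 = Aw1 = (5·13 + 1·20 + 4·21; 1·13 + 2·20 + 6·21; 4·13 + 6·20 + 5·21) = (169, 179, 277)
w3 = Aw2 = (2132, 2189, 3135)
w4 = Aw3 = (25389, 25320, 37337)
Ratio at component: 37337 / 3135 = 11.90973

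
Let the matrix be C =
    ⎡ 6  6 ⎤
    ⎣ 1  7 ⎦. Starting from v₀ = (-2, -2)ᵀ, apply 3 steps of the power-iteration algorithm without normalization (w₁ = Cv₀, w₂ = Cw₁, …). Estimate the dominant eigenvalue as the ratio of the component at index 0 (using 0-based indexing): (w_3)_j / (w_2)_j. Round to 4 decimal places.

λ ≈ 9.4000

w1 = Cv₀ = (6·(-2) + 6·(-2); 1·(-2) + 7·(-2)) = (-24, -16)
w2 = Cw1 = (6·(-24) + 6·(-16); 1·(-24) + 7·(-16)) = (-240, -136)
w3 = Cw2 = (-2256, -1192)
Ratio at component: -2256 / -240 = 9.4000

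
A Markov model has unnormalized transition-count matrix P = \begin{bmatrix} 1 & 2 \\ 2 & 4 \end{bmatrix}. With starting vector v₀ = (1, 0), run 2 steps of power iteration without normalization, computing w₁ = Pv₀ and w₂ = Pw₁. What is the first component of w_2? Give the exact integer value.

5

w1 = Pv₀ = (1, 2)
w2 = Pw1 = (5, 10)
The requested component of w2 is 5.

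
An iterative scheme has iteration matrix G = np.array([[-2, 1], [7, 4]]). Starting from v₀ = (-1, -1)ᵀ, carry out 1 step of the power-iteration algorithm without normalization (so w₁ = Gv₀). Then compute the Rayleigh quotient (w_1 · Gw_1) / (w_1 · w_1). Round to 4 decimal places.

λ ≈ 3.2295

w1 = Gv₀ = ((-2)·(-1) + 1·(-1); 7·(-1) + 4·(-1)) = (1, -11)
Gw1 = (-13, -37)
w1·Gw1 = 1·(-13) + (-11)·(-37) = 394; w1·w1 = 1·1 + (-11)·(-11) = 122
λ ≈ 394/122 = 3.2295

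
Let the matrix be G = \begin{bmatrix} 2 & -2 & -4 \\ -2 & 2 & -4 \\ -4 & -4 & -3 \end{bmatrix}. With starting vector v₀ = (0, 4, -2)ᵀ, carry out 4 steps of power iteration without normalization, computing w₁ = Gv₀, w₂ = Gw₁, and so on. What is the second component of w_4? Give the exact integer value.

w1 = Gv₀ = (2·0 + (-2)·4 + (-4)·(-2); (-2)·0 + 2·4 + (-4)·(-2); (-4)·0 + (-4)·4 + (-3)·(-2)) = (0, 16, -10)
w2 = Gw1 = (2·0 + (-2)·16 + (-4)·(-10); (-2)·0 + 2·16 + (-4)·(-10); (-4)·0 + (-4)·16 + (-3)·(-10)) = (8, 72, -34)
w3 = Gw2 = (8, 264, -218)
w4 = Gw3 = (360, 1384, -434)
The requested component of w4 is 1384.

1384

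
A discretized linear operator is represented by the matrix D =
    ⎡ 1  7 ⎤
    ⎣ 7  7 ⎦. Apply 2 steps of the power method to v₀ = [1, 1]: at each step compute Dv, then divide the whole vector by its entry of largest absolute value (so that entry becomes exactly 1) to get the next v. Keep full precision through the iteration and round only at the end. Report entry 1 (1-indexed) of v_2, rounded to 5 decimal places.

Dv0 = (8.000000, 14.000000); divide by 14.000000 → v1 = (0.571429, 1.000000)
Dv1 = (7.571429, 11.000000); divide by 11.000000 → v2 = (0.688312, 1.000000)
Requested entry of v2: 106/154 = 0.68831

0.68831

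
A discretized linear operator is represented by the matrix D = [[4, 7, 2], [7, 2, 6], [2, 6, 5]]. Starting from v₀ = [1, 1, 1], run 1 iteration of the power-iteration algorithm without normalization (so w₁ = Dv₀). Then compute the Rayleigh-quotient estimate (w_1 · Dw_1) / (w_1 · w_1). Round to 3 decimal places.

w1 = Dv₀ = (4·1 + 7·1 + 2·1; 7·1 + 2·1 + 6·1; 2·1 + 6·1 + 5·1) = (13, 15, 13)
Dw1 = (183, 199, 181)
w1·Dw1 = 13·183 + 15·199 + 13·181 = 7717; w1·w1 = 13·13 + 15·15 + 13·13 = 563
λ ≈ 7717/563 = 13.707

λ ≈ 13.707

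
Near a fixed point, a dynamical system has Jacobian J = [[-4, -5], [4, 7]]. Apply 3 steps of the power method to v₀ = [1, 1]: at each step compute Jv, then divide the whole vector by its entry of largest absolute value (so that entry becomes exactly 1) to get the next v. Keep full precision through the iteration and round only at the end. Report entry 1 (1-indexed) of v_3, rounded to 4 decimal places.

-0.6114

Jv0 = (-9.00000, 11.00000); divide by 11.00000 → v1 = (-0.81818, 1.00000)
Jv1 = (-1.72727, 3.72727); divide by 3.72727 → v2 = (-0.46341, 1.00000)
Jv2 = (-3.14634, 5.14634); divide by 5.14634 → v3 = (-0.61137, 1.00000)
Requested entry of v3: -129/211 = -0.6114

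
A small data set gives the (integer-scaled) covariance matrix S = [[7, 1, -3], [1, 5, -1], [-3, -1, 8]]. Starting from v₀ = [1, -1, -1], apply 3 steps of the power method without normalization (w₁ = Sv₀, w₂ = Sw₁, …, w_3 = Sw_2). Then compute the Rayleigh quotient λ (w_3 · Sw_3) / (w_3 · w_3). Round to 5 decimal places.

w1 = Sv₀ = (9, -3, -10)
w2 = Sw1 = (90, 4, -104)
w3 = Sw2 = (946, 214, -1106)
Sw3 = (10154, 3122, -11900)
w3·Sw3 = 946·10154 + 214·3122 + (-1106)·(-11900) = 23435192; w3·w3 = 946·946 + 214·214 + (-1106)·(-1106) = 2163948
λ ≈ 23435192/2163948 = 10.82983

λ ≈ 10.82983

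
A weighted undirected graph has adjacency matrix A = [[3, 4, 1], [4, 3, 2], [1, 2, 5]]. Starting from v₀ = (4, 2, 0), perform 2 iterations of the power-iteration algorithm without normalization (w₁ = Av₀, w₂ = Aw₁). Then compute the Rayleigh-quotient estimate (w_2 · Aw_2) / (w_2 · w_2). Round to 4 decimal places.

w1 = Av₀ = (3·4 + 4·2 + 1·0; 4·4 + 3·2 + 2·0; 1·4 + 2·2 + 5·0) = (20, 22, 8)
w2 = Aw1 = (3·20 + 4·22 + 1·8; 4·20 + 3·22 + 2·8; 1·20 + 2·22 + 5·8) = (156, 162, 104)
Aw2 = (1220, 1318, 1000)
w2·Aw2 = 156·1220 + 162·1318 + 104·1000 = 507836; w2·w2 = 156·156 + 162·162 + 104·104 = 61396
λ ≈ 507836/61396 = 8.2715

8.2715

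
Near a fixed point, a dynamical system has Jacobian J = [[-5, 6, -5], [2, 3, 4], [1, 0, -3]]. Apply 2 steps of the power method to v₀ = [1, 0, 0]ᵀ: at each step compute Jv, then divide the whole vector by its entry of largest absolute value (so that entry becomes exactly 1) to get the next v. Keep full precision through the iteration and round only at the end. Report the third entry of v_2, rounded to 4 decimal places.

-0.2500

Jv0 = (-5.00000, 2.00000, 1.00000); divide by -5.00000 → v1 = (1.00000, -0.40000, -0.20000)
Jv1 = (-6.40000, 0.00000, 1.60000); divide by -6.40000 → v2 = (1.00000, 0.00000, -0.25000)
Requested entry of v2: -8/32 = -0.2500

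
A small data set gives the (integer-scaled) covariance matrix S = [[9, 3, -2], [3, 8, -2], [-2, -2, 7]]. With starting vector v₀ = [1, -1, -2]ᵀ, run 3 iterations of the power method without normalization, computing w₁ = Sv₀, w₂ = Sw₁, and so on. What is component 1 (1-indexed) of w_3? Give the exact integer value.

1417

w1 = Sv₀ = (9·1 + 3·(-1) + (-2)·(-2); 3·1 + 8·(-1) + (-2)·(-2); (-2)·1 + (-2)·(-1) + 7·(-2)) = (10, -1, -14)
w2 = Sw1 = (9·10 + 3·(-1) + (-2)·(-14); 3·10 + 8·(-1) + (-2)·(-14); (-2)·10 + (-2)·(-1) + 7·(-14)) = (115, 50, -116)
w3 = Sw2 = (1417, 977, -1142)
The requested component of w3 is 1417.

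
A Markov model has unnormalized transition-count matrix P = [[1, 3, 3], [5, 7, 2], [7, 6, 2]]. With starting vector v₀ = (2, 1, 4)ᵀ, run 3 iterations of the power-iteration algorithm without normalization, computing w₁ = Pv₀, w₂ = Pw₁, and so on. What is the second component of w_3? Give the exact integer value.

w1 = Pv₀ = (17, 25, 28)
w2 = Pw1 = (176, 316, 325)
w3 = Pw2 = (2099, 3742, 3778)
The requested component of w3 is 3742.

3742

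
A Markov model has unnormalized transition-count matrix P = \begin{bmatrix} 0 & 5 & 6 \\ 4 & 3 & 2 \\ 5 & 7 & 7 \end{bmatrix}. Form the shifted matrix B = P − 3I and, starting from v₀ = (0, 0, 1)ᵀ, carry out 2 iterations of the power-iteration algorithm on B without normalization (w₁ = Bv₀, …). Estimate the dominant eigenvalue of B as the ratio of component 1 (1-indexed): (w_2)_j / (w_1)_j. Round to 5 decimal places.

B = P − 3I has rows (-3, 5, 6); (4, 0, 2); (5, 7, 4)
w1 = Bv₀ = ((-3)·0 + 5·0 + 6·1; 4·0 + 0·0 + 2·1; 5·0 + 7·0 + 4·1) = (6, 2, 4)
w2 = Bw1 = ((-3)·6 + 5·2 + 6·4; 4·6 + 0·2 + 2·4; 5·6 + 7·2 + 4·4) = (16, 32, 60)
Ratio: 16/6 = 2.66667

2.66667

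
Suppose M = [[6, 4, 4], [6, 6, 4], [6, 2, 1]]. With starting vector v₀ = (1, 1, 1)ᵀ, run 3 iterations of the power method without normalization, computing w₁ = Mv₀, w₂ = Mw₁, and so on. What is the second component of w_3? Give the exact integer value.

2900

w1 = Mv₀ = (6·1 + 4·1 + 4·1; 6·1 + 6·1 + 4·1; 6·1 + 2·1 + 1·1) = (14, 16, 9)
w2 = Mw1 = (6·14 + 4·16 + 4·9; 6·14 + 6·16 + 4·9; 6·14 + 2·16 + 1·9) = (184, 216, 125)
w3 = Mw2 = (2468, 2900, 1661)
The requested component of w3 is 2900.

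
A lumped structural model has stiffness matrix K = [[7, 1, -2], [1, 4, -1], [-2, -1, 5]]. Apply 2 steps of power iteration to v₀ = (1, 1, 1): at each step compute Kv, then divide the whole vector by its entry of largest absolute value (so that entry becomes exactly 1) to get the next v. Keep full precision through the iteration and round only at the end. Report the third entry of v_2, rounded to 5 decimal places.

Kv0 = (6.000000, 4.000000, 2.000000); divide by 6.000000 → v1 = (1.000000, 0.666667, 0.333333)
Kv1 = (7.000000, 3.333333, -1.000000); divide by 7.000000 → v2 = (1.000000, 0.476190, -0.142857)
Requested entry of v2: -6/42 = -0.14286

-0.14286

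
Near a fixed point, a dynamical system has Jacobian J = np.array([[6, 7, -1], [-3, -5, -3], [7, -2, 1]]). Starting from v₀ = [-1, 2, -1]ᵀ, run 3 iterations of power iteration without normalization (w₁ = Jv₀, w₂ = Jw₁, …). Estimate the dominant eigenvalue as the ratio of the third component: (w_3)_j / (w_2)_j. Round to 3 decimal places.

λ ≈ 4.525

w1 = Jv₀ = (9, -4, -12)
w2 = Jw1 = (38, 29, 59)
w3 = Jw2 = (372, -436, 267)
Ratio at component: 267 / 59 = 4.525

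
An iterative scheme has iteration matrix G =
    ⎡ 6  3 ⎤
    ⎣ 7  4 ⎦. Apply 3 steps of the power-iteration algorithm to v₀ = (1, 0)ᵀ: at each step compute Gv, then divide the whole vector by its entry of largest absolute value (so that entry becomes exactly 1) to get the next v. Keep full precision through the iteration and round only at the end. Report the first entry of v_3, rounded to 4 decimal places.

0.8130

Gv0 = (6.00000, 7.00000); divide by 7.00000 → v1 = (0.85714, 1.00000)
Gv1 = (8.14286, 10.00000); divide by 10.00000 → v2 = (0.81429, 1.00000)
Gv2 = (7.88571, 9.70000); divide by 9.70000 → v3 = (0.81296, 1.00000)
Requested entry of v3: 552/679 = 0.8130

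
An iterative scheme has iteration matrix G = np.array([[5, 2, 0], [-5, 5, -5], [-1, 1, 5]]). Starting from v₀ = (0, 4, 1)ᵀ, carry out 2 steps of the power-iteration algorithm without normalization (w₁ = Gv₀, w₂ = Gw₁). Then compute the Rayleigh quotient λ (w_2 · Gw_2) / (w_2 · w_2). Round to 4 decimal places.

λ ≈ 5.0701

w1 = Gv₀ = (8, 15, 9)
w2 = Gw1 = (70, -10, 52)
Gw2 = (330, -660, 180)
w2·Gw2 = 70·330 + (-10)·(-660) + 52·180 = 39060; w2·w2 = 70·70 + (-10)·(-10) + 52·52 = 7704
λ ≈ 39060/7704 = 5.0701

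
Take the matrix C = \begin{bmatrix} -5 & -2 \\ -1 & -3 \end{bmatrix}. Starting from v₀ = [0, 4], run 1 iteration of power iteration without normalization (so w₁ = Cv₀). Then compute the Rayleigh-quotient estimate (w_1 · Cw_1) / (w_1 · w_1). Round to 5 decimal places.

w1 = Cv₀ = ((-5)·0 + (-2)·4; (-1)·0 + (-3)·4) = (-8, -12)
Cw1 = (64, 44)
w1·Cw1 = (-8)·64 + (-12)·44 = -1040; w1·w1 = (-8)·(-8) + (-12)·(-12) = 208
λ ≈ -1040/208 = -5.00000

λ ≈ -5.00000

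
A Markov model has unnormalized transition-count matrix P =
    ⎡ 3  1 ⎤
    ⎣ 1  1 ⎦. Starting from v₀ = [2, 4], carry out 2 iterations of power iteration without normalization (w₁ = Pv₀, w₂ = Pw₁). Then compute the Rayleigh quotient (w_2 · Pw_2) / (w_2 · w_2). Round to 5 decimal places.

w1 = Pv₀ = (10, 6)
w2 = Pw1 = (36, 16)
Pw2 = (124, 52)
w2·Pw2 = 36·124 + 16·52 = 5296; w2·w2 = 36·36 + 16·16 = 1552
λ ≈ 5296/1552 = 3.41237

λ ≈ 3.41237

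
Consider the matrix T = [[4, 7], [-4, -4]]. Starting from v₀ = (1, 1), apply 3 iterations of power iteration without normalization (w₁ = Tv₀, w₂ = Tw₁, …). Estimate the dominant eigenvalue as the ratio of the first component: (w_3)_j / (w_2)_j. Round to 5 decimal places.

w1 = Tv₀ = (11, -8)
w2 = Tw1 = (-12, -12)
w3 = Tw2 = (-132, 96)
Ratio at component: -132 / -12 = 11.00000

11.00000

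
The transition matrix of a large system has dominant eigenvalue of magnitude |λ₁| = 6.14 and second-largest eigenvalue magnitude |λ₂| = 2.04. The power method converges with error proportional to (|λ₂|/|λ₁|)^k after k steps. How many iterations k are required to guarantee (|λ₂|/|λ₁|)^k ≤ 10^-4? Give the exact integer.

|λ₂/λ₁| = 2.04/6.14 = 0.33225
Need k ≥ ln(10^-4) / ln(0.33225) = -9.2103 / -1.1019 ≈ 8.359
Smallest integer k satisfying the bound: 9

9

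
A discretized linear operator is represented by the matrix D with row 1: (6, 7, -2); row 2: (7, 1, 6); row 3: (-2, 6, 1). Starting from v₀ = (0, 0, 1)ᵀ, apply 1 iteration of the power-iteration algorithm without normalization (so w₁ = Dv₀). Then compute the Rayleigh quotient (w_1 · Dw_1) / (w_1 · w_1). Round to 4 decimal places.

w1 = Dv₀ = (6·0 + 7·0 + (-2)·1; 7·0 + 1·0 + 6·1; (-2)·0 + 6·0 + 1·1) = (-2, 6, 1)
Dw1 = (28, -2, 41)
w1·Dw1 = (-2)·28 + 6·(-2) + 1·41 = -27; w1·w1 = (-2)·(-2) + 6·6 + 1·1 = 41
λ ≈ -27/41 = -0.6585

-0.6585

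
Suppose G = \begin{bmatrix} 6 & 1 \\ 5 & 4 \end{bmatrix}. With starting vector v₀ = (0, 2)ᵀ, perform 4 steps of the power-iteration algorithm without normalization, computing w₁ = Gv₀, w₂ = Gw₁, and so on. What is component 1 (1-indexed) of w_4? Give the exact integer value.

w1 = Gv₀ = (6·0 + 1·2; 5·0 + 4·2) = (2, 8)
w2 = Gw1 = (6·2 + 1·8; 5·2 + 4·8) = (20, 42)
w3 = Gw2 = (162, 268)
w4 = Gw3 = (1240, 1882)
The requested component of w4 is 1240.

1240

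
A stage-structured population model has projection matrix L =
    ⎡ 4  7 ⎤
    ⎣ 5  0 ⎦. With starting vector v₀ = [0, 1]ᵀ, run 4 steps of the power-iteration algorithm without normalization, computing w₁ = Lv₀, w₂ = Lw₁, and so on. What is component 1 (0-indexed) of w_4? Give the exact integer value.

w1 = Lv₀ = (4·0 + 7·1; 5·0 + 0·1) = (7, 0)
w2 = Lw1 = (4·7 + 7·0; 5·7 + 0·0) = (28, 35)
w3 = Lw2 = (357, 140)
w4 = Lw3 = (2408, 1785)
The requested component of w4 is 1785.

1785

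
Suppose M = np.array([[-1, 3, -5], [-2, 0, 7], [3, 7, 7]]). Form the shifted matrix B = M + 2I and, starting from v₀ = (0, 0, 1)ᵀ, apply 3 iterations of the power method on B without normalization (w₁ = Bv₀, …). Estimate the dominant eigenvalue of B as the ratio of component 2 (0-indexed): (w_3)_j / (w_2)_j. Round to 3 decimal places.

B = M + 2I has rows (1, 3, -5); (-2, 2, 7); (3, 7, 9)
w1 = Bv₀ = (1·0 + 3·0 + (-5)·1; (-2)·0 + 2·0 + 7·1; 3·0 + 7·0 + 9·1) = (-5, 7, 9)
w2 = Bw1 = (1·(-5) + 3·7 + (-5)·9; (-2)·(-5) + 2·7 + 7·9; 3·(-5) + 7·7 + 9·9) = (-29, 87, 115)
w3 = Bw2 = (-343, 1037, 1557)
Ratio: 1557/115 = 13.539

μ ≈ 13.539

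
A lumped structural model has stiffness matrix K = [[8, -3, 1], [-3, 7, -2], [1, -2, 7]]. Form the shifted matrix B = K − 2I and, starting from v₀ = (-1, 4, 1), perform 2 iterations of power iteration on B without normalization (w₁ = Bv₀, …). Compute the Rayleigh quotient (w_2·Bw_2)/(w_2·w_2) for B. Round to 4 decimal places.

B = K − 2I has rows (6, -3, 1); (-3, 5, -2); (1, -2, 5)
w1 = Bv₀ = (6·(-1) + (-3)·4 + 1·1; (-3)·(-1) + 5·4 + (-2)·1; 1·(-1) + (-2)·4 + 5·1) = (-17, 21, -4)
w2 = Bw1 = (6·(-17) + (-3)·21 + 1·(-4); (-3)·(-17) + 5·21 + (-2)·(-4); 1·(-17) + (-2)·21 + 5·(-4)) = (-169, 164, -79)
Bw2 = (-1585, 1485, -892)
w2·Bw2 = 581873; w2·w2 = 61698; μ ≈ 581873/61698 = 9.4310

μ ≈ 9.4310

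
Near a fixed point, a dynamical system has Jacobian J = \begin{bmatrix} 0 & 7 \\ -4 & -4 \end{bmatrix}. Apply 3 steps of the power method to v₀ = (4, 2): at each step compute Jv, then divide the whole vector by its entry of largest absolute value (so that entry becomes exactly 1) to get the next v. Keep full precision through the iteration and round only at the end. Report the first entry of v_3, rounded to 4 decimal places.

Jv0 = (14.00000, -24.00000); divide by -24.00000 → v1 = (-0.58333, 1.00000)
Jv1 = (7.00000, -1.66667); divide by 7.00000 → v2 = (1.00000, -0.23810)
Jv2 = (-1.66667, -3.04762); divide by -3.04762 → v3 = (0.54688, 1.00000)
Requested entry of v3: 280/512 = 0.5469

0.5469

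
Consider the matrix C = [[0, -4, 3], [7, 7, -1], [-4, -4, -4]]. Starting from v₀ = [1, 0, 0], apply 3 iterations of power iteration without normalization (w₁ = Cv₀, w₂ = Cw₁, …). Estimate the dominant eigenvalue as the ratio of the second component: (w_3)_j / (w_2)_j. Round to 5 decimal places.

w1 = Cv₀ = (0·1 + (-4)·0 + 3·0; 7·1 + 7·0 + (-1)·0; (-4)·1 + (-4)·0 + (-4)·0) = (0, 7, -4)
w2 = Cw1 = (0·0 + (-4)·7 + 3·(-4); 7·0 + 7·7 + (-1)·(-4); (-4)·0 + (-4)·7 + (-4)·(-4)) = (-40, 53, -12)
w3 = Cw2 = (-248, 103, -4)
Ratio at component: 103 / 53 = 1.94340

λ ≈ 1.94340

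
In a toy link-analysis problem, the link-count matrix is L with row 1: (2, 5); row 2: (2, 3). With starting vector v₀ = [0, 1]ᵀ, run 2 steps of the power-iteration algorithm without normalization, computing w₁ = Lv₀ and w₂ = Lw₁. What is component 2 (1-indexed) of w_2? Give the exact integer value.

w1 = Lv₀ = (5, 3)
w2 = Lw1 = (25, 19)
The requested component of w2 is 19.

19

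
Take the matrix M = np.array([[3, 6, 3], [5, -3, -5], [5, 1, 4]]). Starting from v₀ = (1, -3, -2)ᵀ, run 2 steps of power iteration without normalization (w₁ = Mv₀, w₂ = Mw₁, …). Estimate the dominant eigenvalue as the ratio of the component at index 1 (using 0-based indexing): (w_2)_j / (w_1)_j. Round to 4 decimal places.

-6.1250

w1 = Mv₀ = (3·1 + 6·(-3) + 3·(-2); 5·1 + (-3)·(-3) + (-5)·(-2); 5·1 + 1·(-3) + 4·(-2)) = (-21, 24, -6)
w2 = Mw1 = (3·(-21) + 6·24 + 3·(-6); 5·(-21) + (-3)·24 + (-5)·(-6); 5·(-21) + 1·24 + 4·(-6)) = (63, -147, -105)
Ratio at component: -147 / 24 = -6.1250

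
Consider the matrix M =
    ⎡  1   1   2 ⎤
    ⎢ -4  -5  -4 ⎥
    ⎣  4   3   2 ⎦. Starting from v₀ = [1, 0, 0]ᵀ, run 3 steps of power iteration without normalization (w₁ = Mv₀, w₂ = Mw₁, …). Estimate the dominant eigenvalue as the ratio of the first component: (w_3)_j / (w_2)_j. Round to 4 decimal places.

w1 = Mv₀ = (1, -4, 4)
w2 = Mw1 = (5, 0, 0)
w3 = Mw2 = (5, -20, 20)
Ratio at component: 5 / 5 = 1.0000

λ ≈ 1.0000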